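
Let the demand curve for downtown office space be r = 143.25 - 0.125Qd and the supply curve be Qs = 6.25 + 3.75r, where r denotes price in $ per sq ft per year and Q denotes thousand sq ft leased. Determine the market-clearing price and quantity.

Solving each curve for Q: Qd = 1146 - 8r.
Set Qd = Qs: 1146 - 8r = 6.25 + 3.75r, so 1139.75 = 11.75r and r* = 97.
Plugging r* into demand: Q* = 1146 - 8(97) = 370.

r* = 97, Q* = 370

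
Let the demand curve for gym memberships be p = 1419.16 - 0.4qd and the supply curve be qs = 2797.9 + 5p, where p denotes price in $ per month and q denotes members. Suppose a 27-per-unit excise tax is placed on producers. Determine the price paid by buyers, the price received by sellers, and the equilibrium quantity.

Inverting to quantity form: qd = 3547.9 - 2.5p.
With a tax of 27 on producers, they supply based on the net price p_s = p_b - 27, so qs = 2662.9 + 5p_b.
Market clearing requires 3547.9 - 2.5p_b = 2662.9 + 5p_b; hence 885 = 7.5p_b and p_b = 118.
So p_s = 91 and the quantity traded is q = 3547.9 - 2.5(118) = 3252.9.

p_b = 118, p_s = 91, q = 3252.9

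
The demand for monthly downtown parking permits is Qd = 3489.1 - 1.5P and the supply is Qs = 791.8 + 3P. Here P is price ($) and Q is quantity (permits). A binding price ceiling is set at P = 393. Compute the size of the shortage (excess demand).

At P = 393: Qd = 2899.6 and Qs = 1970.8.
Shortage = Qd - Qs = 2899.6 - 1970.8 = 928.8.

Shortage = 928.8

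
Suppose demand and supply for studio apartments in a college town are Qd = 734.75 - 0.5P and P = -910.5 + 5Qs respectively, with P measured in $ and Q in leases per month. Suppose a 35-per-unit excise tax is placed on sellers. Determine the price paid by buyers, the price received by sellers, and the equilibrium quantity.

P_b = 799.5, P_s = 764.5, Q = 335

Inverting to quantity form: Qs = 182.1 + 0.2P.
Sellers keep P_s = P_b - 35 per unit, so supply in terms of the buyer price is Qs = 175.1 + 0.2P_b.
Equate demand and the shifted supply: 734.75 - 0.5P_b = 175.1 + 0.2P_b, giving 0.7P_b = 559.65, so P_b = 799.5.
Then P_s = 799.5 - 35 = 764.5 and Q = 734.75 - 0.5(799.5) = 335.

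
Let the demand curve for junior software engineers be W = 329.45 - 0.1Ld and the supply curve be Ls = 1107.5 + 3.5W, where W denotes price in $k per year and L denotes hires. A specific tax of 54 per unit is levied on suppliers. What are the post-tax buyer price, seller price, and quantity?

W_b = 176, W_s = 122, L = 1534.5

Solving each curve for L: Ld = 3294.5 - 10W.
With a tax of 54 on suppliers, they supply based on the net price W_s = W_b - 54, so Ls = 918.5 + 3.5W_b.
Equate demand and the shifted supply: 3294.5 - 10W_b = 918.5 + 3.5W_b, giving 13.5W_b = 2376, so W_b = 176.
So W_s = 122 and the quantity traded is L = 3294.5 - 10(176) = 1534.5.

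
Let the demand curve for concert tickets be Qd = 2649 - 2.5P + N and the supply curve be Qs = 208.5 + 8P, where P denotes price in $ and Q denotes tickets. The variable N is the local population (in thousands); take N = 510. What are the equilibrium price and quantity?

With N = 510, demand is Qd = 3159 - 2.5P.
Set Qd = Qs: 3159 - 2.5P = 208.5 + 8P, so 2950.5 = 10.5P and P* = 281.
Then Q* = 3159 - 2.5(281) = 2456.5.

P* = 281, Q* = 2456.5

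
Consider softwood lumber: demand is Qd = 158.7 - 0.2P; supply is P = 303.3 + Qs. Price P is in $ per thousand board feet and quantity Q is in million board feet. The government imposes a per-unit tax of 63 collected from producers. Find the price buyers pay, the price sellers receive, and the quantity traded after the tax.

In direct form, Qs = -303.3 + P.
Producers keep P_s = P_b - 63 per unit, so supply in terms of the buyer price is Qs = -366.3 + P_b.
Equate demand and the shifted supply: 158.7 - 0.2P_b = -366.3 + P_b, giving 1.2P_b = 525, so P_b = 437.5.
So P_s = 374.5 and the quantity traded is Q = 158.7 - 0.2(437.5) = 71.2.

P_b = 437.5, P_s = 374.5, Q = 71.2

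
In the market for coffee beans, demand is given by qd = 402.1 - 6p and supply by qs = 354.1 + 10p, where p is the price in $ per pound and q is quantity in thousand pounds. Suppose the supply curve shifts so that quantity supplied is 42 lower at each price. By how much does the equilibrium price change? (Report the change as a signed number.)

Δp = 2.625

At equilibrium qd = qs, so 402.1 - 6p = 354.1 + 10p; collecting terms, 48 = 16p and p* = 3.
Substitute back: q* = 402.1 - 6(3) = 384.1.
After the shift, supply is qs = 312.1 + 10p.
New equilibrium: 90 = 16p, so p = 5.625 and q = 368.35.
Δp = 5.625 - 3 = 2.625.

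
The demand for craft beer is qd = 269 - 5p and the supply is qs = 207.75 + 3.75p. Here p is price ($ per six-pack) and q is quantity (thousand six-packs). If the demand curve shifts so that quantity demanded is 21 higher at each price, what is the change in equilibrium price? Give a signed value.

Δp = 2.4

Equating demand and supply, 269 - 5p = 207.75 + 3.75p gives 8.75p = 61.25, so p* = 7.
Then q* = 269 - 5(7) = 234.
After the shift, demand is qd = 290 - 5p.
The new intersection has 82.25 = 8.75p, i.e. p = 9.4, q = 243.
Δp = 9.4 - 7 = 2.4.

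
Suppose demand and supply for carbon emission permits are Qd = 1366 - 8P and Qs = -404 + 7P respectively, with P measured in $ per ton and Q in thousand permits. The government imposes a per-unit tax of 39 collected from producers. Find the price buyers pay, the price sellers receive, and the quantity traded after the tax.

The tax drives a wedge P_b - P_s = 39. Substituting P_s = P_b - 39 into supply: Qs = -677 + 7P_b.
Equate demand and the shifted supply: 1366 - 8P_b = -677 + 7P_b, giving 15P_b = 2043, so P_b = 136.2.
Then P_s = 136.2 - 39 = 97.2 and Q = 1366 - 8(136.2) = 276.4.

P_b = 136.2, P_s = 97.2, Q = 276.4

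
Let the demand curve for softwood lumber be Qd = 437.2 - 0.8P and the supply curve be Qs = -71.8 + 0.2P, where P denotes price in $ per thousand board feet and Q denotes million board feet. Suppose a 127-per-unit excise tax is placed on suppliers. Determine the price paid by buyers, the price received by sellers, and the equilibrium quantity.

Suppliers keep P_s = P_b - 127 per unit, so supply in terms of the buyer price is Qs = -97.2 + 0.2P_b.
Equate demand and the shifted supply: 437.2 - 0.8P_b = -97.2 + 0.2P_b, giving P_b = 534.4, so P_b = 534.4.
Then P_s = 534.4 - 127 = 407.4 and Q = 437.2 - 0.8(534.4) = 9.68.

P_b = 534.4, P_s = 407.4, Q = 9.68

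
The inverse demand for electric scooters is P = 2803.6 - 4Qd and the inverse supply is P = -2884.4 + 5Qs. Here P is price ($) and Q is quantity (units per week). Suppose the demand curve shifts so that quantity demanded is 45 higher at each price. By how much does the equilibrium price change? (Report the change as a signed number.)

Solving each curve for Q: Qd = 700.9 - 0.25P and Qs = 576.88 + 0.2P.
Equating demand and supply, 700.9 - 0.25P = 576.88 + 0.2P gives 0.45P = 124.02, so P* = 275.6.
Plugging P* into demand: Q* = 700.9 - 0.25(275.6) = 632.
After the shift, demand is Qd = 745.9 - 0.25P.
The new intersection has 169.02 = 0.45P, i.e. P = 375.6, Q = 652.
ΔP = 375.6 - 275.6 = 100.

ΔP = 100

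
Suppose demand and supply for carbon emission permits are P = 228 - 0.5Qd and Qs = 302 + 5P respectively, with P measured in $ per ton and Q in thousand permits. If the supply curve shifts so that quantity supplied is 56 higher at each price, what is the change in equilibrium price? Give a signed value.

Inverting to quantity form: Qd = 456 - 2P.
The market clears where 456 - 2P = 302 + 5P. Rearranging, 7P = 154, hence P* = 22.
Then Q* = 456 - 2(22) = 412.
After the shift, supply is Qs = 358 + 5P.
Re-solving, 7P = 98 gives P = 14 and Q = 428.
ΔP = 14 - 22 = -8.

ΔP = -8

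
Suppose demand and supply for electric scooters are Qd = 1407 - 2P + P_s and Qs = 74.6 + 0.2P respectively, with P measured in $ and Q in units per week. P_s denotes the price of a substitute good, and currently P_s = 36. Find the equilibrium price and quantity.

P* = 622, Q* = 199

With P_s = 36, demand is Qd = 1443 - 2P.
At equilibrium Qd = Qs, so 1443 - 2P = 74.6 + 0.2P; collecting terms, 1368.4 = 2.2P and P* = 622.
Then Q* = 1443 - 2(622) = 199.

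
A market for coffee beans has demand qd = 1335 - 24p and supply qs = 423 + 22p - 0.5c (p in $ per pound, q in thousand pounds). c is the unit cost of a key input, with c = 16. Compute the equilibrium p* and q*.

p* = 20, q* = 855

With c = 16, supply is qs = 415 + 22p.
Set qd = qs: 1335 - 24p = 415 + 22p, so 920 = 46p and p* = 20.
Substitute back: q* = 1335 - 24(20) = 855.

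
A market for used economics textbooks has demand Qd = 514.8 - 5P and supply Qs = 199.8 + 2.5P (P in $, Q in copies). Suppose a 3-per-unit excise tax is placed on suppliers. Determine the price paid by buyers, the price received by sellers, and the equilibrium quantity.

P_b = 43, P_s = 40, Q = 299.8

Suppliers keep P_s = P_b - 3 per unit, so supply in terms of the buyer price is Qs = 192.3 + 2.5P_b.
Market clearing requires 514.8 - 5P_b = 192.3 + 2.5P_b; hence 322.5 = 7.5P_b and P_b = 43.
So P_s = 40 and the quantity traded is Q = 514.8 - 5(43) = 299.8.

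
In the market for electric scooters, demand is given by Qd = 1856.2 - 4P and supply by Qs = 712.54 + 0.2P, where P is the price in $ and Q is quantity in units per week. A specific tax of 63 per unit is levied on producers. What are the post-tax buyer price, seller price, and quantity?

The tax drives a wedge P_b - P_s = 63. Substituting P_s = P_b - 63 into supply: Qs = 699.94 + 0.2P_b.
Set Qd = Qs: 1856.2 - 4P_b = 699.94 + 0.2P_b, so 1156.26 = 4.2P_b and P_b = 275.3.
So P_s = 212.3 and the quantity traded is Q = 1856.2 - 4(275.3) = 755.

P_b = 275.3, P_s = 212.3, Q = 755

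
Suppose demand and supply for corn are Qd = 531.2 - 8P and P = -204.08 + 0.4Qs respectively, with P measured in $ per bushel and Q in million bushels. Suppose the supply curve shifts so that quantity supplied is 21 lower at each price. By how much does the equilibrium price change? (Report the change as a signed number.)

ΔP = 2

Inverting to quantity form: Qs = 510.2 + 2.5P.
At equilibrium Qd = Qs, so 531.2 - 8P = 510.2 + 2.5P; collecting terms, 21 = 10.5P and P* = 2.
From the demand curve, Q* = 531.2 - 8(2) = 515.2.
After the shift, supply is Qs = 489.2 + 2.5P.
The new intersection has 42 = 10.5P, i.e. P = 4, Q = 499.2.
ΔP = 4 - 2 = 2.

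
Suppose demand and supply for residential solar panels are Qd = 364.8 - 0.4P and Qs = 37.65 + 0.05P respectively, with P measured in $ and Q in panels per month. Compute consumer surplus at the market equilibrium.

The market clears where 364.8 - 0.4P = 37.65 + 0.05P. Rearranging, 0.45P = 327.15, hence P* = 727.
Plugging P* into demand: Q* = 364.8 - 0.4(727) = 74.
Demand choke price (Qd = 0): P = 364.8/0.4 = 912. Consumer surplus = ½ × (912 - 727) × 74 = 6845.

Consumer surplus = 6845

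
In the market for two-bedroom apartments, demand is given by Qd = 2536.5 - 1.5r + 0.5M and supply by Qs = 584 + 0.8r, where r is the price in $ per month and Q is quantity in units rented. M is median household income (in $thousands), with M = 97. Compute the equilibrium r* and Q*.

r* = 870, Q* = 1280

With M = 97, demand is Qd = 2585 - 1.5r.
Equating demand and supply, 2585 - 1.5r = 584 + 0.8r gives 2.3r = 2001, so r* = 870.
Plugging r* into demand: Q* = 2585 - 1.5(870) = 1280.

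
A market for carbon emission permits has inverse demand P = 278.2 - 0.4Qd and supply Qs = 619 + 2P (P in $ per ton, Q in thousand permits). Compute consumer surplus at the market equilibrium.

Consumer surplus = 85281.8

In direct form, Qd = 695.5 - 2.5P.
Set Qd = Qs: 695.5 - 2.5P = 619 + 2P, so 76.5 = 4.5P and P* = 17.
Plugging P* into demand: Q* = 695.5 - 2.5(17) = 653.
Demand choke price (Qd = 0): P = 695.5/2.5 = 278.2. Consumer surplus = ½ × (278.2 - 17) × 653 = 85281.8.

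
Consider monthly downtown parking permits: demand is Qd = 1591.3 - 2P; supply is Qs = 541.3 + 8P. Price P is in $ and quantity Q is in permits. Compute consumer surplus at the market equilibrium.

Consumer surplus = 476997.4225

Equating demand and supply, 1591.3 - 2P = 541.3 + 8P gives 10P = 1050, so P* = 105.
From the demand curve, Q* = 1591.3 - 2(105) = 1381.3.
Demand choke price (Qd = 0): P = 1591.3/2 = 795.65. Consumer surplus = ½ × (795.65 - 105) × 1381.3 = 476997.4225.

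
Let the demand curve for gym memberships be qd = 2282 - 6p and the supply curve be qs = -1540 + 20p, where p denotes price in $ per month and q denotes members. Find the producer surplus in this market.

Producer surplus = 49000

At equilibrium qd = qs, so 2282 - 6p = -1540 + 20p; collecting terms, 3822 = 26p and p* = 147.
From the demand curve, q* = 2282 - 6(147) = 1400.
Supply choke price (qs = 0): p = 77. Producer surplus = ½ × (147 - 77) × 1400 = 49000.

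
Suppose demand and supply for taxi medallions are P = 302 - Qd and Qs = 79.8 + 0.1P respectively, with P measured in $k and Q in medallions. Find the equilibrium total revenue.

Inverting to quantity form: Qd = 302 - P.
Set Qd = Qs: 302 - P = 79.8 + 0.1P, so 222.2 = 1.1P and P* = 202.
From the demand curve, Q* = 302 - 202 = 100.
Total revenue = P* × Q* = 202 × 100 = 20200.

Total revenue = 20200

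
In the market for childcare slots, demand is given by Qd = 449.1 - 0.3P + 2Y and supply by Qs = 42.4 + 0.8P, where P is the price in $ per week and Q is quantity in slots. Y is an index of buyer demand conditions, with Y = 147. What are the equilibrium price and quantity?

P* = 637, Q* = 552

With Y = 147, demand is Qd = 743.1 - 0.3P.
Set Qd = Qs: 743.1 - 0.3P = 42.4 + 0.8P, so 700.7 = 1.1P and P* = 637.
Substitute back: Q* = 743.1 - 0.3(637) = 552.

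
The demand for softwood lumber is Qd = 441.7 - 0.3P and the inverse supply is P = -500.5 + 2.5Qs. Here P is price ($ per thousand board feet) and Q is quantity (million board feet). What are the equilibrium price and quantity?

In direct form, Qs = 200.2 + 0.4P.
Equating demand and supply, 441.7 - 0.3P = 200.2 + 0.4P gives 0.7P = 241.5, so P* = 345.
Substitute back: Q* = 441.7 - 0.3(345) = 338.2.

P* = 345, Q* = 338.2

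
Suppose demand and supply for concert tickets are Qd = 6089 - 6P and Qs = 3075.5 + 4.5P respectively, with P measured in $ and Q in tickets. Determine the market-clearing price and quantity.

P* = 287, Q* = 4367

Equating demand and supply, 6089 - 6P = 3075.5 + 4.5P gives 10.5P = 3013.5, so P* = 287.
Then Q* = 6089 - 6(287) = 4367.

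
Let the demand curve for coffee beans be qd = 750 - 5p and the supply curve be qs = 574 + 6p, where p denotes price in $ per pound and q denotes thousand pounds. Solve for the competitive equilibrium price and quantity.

p* = 16, q* = 670

At equilibrium qd = qs, so 750 - 5p = 574 + 6p; collecting terms, 176 = 11p and p* = 16.
Substitute back: q* = 750 - 5(16) = 670.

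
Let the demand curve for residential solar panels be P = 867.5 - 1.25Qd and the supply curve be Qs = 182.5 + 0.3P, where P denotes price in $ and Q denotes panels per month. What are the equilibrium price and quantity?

P* = 465, Q* = 322

Inverting to quantity form: Qd = 694 - 0.8P.
The market clears where 694 - 0.8P = 182.5 + 0.3P. Rearranging, 1.1P = 511.5, hence P* = 465.
Substitute back: Q* = 694 - 0.8(465) = 322.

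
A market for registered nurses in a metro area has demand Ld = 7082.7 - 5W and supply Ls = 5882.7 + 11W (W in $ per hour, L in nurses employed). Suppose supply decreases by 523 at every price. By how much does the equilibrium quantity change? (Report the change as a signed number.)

At equilibrium Ld = Ls, so 7082.7 - 5W = 5882.7 + 11W; collecting terms, 1200 = 16W and W* = 75.
Substitute back: L* = 7082.7 - 5(75) = 6707.7.
After the shift, supply is Ls = 5359.7 + 11W.
Re-solving, 16W = 1723 gives W = 107.6875 and L = 6544.2625.
ΔL = 6544.2625 - 6707.7 = -163.4375.

ΔL = -163.4375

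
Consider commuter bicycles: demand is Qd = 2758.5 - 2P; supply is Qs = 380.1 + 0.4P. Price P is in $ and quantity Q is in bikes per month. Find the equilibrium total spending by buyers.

Set Qd = Qs: 2758.5 - 2P = 380.1 + 0.4P, so 2378.4 = 2.4P and P* = 991.
Plugging P* into demand: Q* = 2758.5 - 2(991) = 776.5.
Total spending by buyers = P* × Q* = 991 × 776.5 = 769511.5.

Total spending by buyers = 769511.5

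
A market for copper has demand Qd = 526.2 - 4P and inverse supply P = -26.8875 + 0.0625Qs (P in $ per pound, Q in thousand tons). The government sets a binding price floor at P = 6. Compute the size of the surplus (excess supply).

Inverting to quantity form: Qs = 430.2 + 16P.
At P = 6: Qd = 502.2 and Qs = 526.2.
Surplus = Qs - Qd = 526.2 - 502.2 = 24.

Surplus = 24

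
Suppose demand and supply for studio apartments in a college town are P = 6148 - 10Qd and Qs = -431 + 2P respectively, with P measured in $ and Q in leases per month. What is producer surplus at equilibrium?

In direct form, Qd = 614.8 - 0.1P.
Equating demand and supply, 614.8 - 0.1P = -431 + 2P gives 2.1P = 1045.8, so P* = 498.
Plugging P* into demand: Q* = 614.8 - 0.1(498) = 565.
Supply choke price (Qs = 0): P = 215.5. Producer surplus = ½ × (498 - 215.5) × 565 = 79806.25.

Producer surplus = 79806.25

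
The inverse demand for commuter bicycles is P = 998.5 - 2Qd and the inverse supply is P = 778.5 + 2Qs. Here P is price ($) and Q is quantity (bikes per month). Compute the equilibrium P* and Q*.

P* = 888.5, Q* = 55

In direct form, Qd = 499.25 - 0.5P and Qs = -389.25 + 0.5P.
Equating demand and supply, 499.25 - 0.5P = -389.25 + 0.5P gives P = 888.5, so P* = 888.5.
Plugging P* into demand: Q* = 499.25 - 0.5(888.5) = 55.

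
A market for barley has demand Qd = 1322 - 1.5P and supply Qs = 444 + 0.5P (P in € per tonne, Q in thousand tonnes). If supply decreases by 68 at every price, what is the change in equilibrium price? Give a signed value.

ΔP = 34

Equating demand and supply, 1322 - 1.5P = 444 + 0.5P gives 2P = 878, so P* = 439.
From the demand curve, Q* = 1322 - 1.5(439) = 663.5.
After the shift, supply is Qs = 376 + 0.5P.
New equilibrium: 946 = 2P, so P = 473 and Q = 612.5.
ΔP = 473 - 439 = 34.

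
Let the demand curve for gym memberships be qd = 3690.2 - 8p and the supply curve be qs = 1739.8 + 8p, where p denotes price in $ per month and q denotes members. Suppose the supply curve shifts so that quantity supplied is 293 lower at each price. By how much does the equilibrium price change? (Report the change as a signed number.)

Δp = 18.3125

Equating demand and supply, 3690.2 - 8p = 1739.8 + 8p gives 16p = 1950.4, so p* = 121.9.
Plugging p* into demand: q* = 3690.2 - 8(121.9) = 2715.
After the shift, supply is qs = 1446.8 + 8p.
The new intersection has 2243.4 = 16p, i.e. p = 140.2125, q = 2568.5.
Δp = 140.2125 - 121.9 = 18.3125.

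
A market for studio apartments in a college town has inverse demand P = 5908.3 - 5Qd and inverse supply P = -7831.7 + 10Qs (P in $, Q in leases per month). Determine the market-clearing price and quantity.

Solving each curve for Q: Qd = 1181.66 - 0.2P and Qs = 783.17 + 0.1P.
The market clears where 1181.66 - 0.2P = 783.17 + 0.1P. Rearranging, 0.3P = 398.49, hence P* = 1328.3.
Substitute back: Q* = 1181.66 - 0.2(1328.3) = 916.

P* = 1328.3, Q* = 916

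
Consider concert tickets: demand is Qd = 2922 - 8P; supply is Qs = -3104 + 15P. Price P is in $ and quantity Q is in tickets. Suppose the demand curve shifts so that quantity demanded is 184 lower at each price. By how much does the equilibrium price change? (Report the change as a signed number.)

ΔP = -8

Set Qd = Qs: 2922 - 8P = -3104 + 15P, so 6026 = 23P and P* = 262.
Then Q* = 2922 - 8(262) = 826.
After the shift, demand is Qd = 2738 - 8P.
The new intersection has 5842 = 23P, i.e. P = 254, Q = 706.
ΔP = 254 - 262 = -8.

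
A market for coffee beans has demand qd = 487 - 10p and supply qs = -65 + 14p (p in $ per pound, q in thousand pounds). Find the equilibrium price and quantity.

The market clears where 487 - 10p = -65 + 14p. Rearranging, 24p = 552, hence p* = 23.
Substitute back: q* = 487 - 10(23) = 257.

p* = 23, q* = 257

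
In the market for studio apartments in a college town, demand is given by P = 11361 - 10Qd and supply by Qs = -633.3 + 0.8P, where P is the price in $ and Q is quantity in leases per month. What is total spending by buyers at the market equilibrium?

Total spending by buyers = 1847057

In direct form, Qd = 1136.1 - 0.1P.
At equilibrium Qd = Qs, so 1136.1 - 0.1P = -633.3 + 0.8P; collecting terms, 1769.4 = 0.9P and P* = 1966.
From the demand curve, Q* = 1136.1 - 0.1(1966) = 939.5.
Total spending by buyers = P* × Q* = 1966 × 939.5 = 1847057.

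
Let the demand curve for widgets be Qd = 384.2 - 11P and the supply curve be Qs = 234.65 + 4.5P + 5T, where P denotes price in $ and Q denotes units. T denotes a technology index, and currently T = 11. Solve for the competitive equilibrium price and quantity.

P* = 6.1, Q* = 317.1

With T = 11, supply is Qs = 289.65 + 4.5P.
The market clears where 384.2 - 11P = 289.65 + 4.5P. Rearranging, 15.5P = 94.55, hence P* = 6.1.
From the demand curve, Q* = 384.2 - 11(6.1) = 317.1.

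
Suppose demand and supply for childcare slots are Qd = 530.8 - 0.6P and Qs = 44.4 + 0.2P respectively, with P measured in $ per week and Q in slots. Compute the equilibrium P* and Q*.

P* = 608, Q* = 166

The market clears where 530.8 - 0.6P = 44.4 + 0.2P. Rearranging, 0.8P = 486.4, hence P* = 608.
From the demand curve, Q* = 530.8 - 0.6(608) = 166.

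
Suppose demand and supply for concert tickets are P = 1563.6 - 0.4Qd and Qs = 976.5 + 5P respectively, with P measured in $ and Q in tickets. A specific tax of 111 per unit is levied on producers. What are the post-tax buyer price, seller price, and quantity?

P_b = 465, P_s = 354, Q = 2746.5

In direct form, Qd = 3909 - 2.5P.
With a tax of 111 on producers, they supply based on the net price P_s = P_b - 111, so Qs = 421.5 + 5P_b.
Market clearing requires 3909 - 2.5P_b = 421.5 + 5P_b; hence 3487.5 = 7.5P_b and P_b = 465.
Then P_s = 465 - 111 = 354 and Q = 3909 - 2.5(465) = 2746.5.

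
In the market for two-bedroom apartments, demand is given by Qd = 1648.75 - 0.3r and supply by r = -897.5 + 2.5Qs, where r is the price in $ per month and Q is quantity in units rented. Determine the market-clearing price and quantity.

r* = 1842.5, Q* = 1096

Rewriting in direct form: Qs = 359 + 0.4r.
Equating demand and supply, 1648.75 - 0.3r = 359 + 0.4r gives 0.7r = 1289.75, so r* = 1842.5.
Plugging r* into demand: Q* = 1648.75 - 0.3(1842.5) = 1096.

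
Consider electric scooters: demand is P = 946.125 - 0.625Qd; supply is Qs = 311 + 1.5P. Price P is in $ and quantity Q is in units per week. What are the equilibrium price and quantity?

In direct form, Qd = 1513.8 - 1.6P.
Equating demand and supply, 1513.8 - 1.6P = 311 + 1.5P gives 3.1P = 1202.8, so P* = 388.
Then Q* = 1513.8 - 1.6(388) = 893.

P* = 388, Q* = 893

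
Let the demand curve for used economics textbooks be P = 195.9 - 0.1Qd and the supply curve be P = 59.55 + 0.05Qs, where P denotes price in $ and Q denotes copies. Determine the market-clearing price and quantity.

P* = 105, Q* = 909

Rewriting in direct form: Qd = 1959 - 10P and Qs = -1191 + 20P.
At equilibrium Qd = Qs, so 1959 - 10P = -1191 + 20P; collecting terms, 3150 = 30P and P* = 105.
Substitute back: Q* = 1959 - 10(105) = 909.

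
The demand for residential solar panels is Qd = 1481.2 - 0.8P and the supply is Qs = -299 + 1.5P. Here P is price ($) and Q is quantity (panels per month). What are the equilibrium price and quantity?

Set Qd = Qs: 1481.2 - 0.8P = -299 + 1.5P, so 1780.2 = 2.3P and P* = 774.
Plugging P* into demand: Q* = 1481.2 - 0.8(774) = 862.

P* = 774, Q* = 862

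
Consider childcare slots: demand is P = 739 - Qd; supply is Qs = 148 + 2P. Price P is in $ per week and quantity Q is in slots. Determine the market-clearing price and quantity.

Rewriting in direct form: Qd = 739 - P.
Equating demand and supply, 739 - P = 148 + 2P gives 3P = 591, so P* = 197.
From the demand curve, Q* = 739 - 197 = 542.

P* = 197, Q* = 542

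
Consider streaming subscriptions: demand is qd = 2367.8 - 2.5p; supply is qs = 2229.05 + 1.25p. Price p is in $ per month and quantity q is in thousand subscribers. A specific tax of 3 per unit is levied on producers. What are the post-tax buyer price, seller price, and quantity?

p_b = 38, p_s = 35, q = 2272.8

The tax drives a wedge p_b - p_s = 3. Substituting p_s = p_b - 3 into supply: qs = 2225.3 + 1.25p_b.
Equate demand and the shifted supply: 2367.8 - 2.5p_b = 2225.3 + 1.25p_b, giving 3.75p_b = 142.5, so p_b = 38.
So p_s = 35 and the quantity traded is q = 2367.8 - 2.5(38) = 2272.8.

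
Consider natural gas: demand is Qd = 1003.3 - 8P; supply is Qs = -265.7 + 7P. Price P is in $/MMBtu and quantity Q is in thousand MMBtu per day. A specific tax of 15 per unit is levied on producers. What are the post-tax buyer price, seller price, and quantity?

Producers keep P_s = P_b - 15 per unit, so supply in terms of the buyer price is Qs = -370.7 + 7P_b.
Set Qd = Qs: 1003.3 - 8P_b = -370.7 + 7P_b, so 1374 = 15P_b and P_b = 91.6.
Then P_s = 91.6 - 15 = 76.6 and Q = 1003.3 - 8(91.6) = 270.5.

P_b = 91.6, P_s = 76.6, Q = 270.5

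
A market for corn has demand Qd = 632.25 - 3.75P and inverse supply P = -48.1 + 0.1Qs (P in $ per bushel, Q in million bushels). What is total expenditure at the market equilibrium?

Total expenditure = 6501

Solving each curve for Q: Qs = 481 + 10P.
Equating demand and supply, 632.25 - 3.75P = 481 + 10P gives 13.75P = 151.25, so P* = 11.
Then Q* = 632.25 - 3.75(11) = 591.
Total expenditure = P* × Q* = 11 × 591 = 6501.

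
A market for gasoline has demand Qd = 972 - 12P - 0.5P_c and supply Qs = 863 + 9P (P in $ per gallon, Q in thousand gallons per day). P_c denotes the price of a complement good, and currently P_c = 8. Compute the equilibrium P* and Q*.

P* = 5, Q* = 908

With P_c = 8, demand is Qd = 968 - 12P.
The market clears where 968 - 12P = 863 + 9P. Rearranging, 21P = 105, hence P* = 5.
Then Q* = 968 - 12(5) = 908.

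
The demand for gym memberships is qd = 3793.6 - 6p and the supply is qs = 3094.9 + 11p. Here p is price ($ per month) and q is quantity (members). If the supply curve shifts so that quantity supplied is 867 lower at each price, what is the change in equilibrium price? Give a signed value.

Equating demand and supply, 3793.6 - 6p = 3094.9 + 11p gives 17p = 698.7, so p* = 41.1.
From the demand curve, q* = 3793.6 - 6(41.1) = 3547.
After the shift, supply is qs = 2227.9 + 11p.
The new intersection has 1565.7 = 17p, i.e. p = 92.1, q = 3241.
Δp = 92.1 - 41.1 = 51.

Δp = 51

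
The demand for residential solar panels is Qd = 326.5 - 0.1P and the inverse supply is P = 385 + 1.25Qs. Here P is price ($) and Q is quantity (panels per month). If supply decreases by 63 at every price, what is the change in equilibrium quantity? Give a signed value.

ΔQ = -7

Rewriting in direct form: Qs = -308 + 0.8P.
The market clears where 326.5 - 0.1P = -308 + 0.8P. Rearranging, 0.9P = 634.5, hence P* = 705.
Substitute back: Q* = 326.5 - 0.1(705) = 256.
After the shift, supply is Qs = -371 + 0.8P.
New equilibrium: 697.5 = 0.9P, so P = 775 and Q = 249.
ΔQ = 249 - 256 = -7.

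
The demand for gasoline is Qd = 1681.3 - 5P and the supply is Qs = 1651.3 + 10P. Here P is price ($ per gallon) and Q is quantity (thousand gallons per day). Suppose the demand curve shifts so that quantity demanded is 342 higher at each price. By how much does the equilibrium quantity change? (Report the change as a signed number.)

ΔQ = 228

Set Qd = Qs: 1681.3 - 5P = 1651.3 + 10P, so 30 = 15P and P* = 2.
Substitute back: Q* = 1681.3 - 5(2) = 1671.3.
After the shift, demand is Qd = 2023.3 - 5P.
The new intersection has 372 = 15P, i.e. P = 24.8, Q = 1899.3.
ΔQ = 1899.3 - 1671.3 = 228.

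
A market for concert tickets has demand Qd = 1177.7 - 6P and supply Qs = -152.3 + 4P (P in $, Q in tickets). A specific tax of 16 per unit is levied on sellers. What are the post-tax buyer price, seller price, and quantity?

With a tax of 16 on sellers, they supply based on the net price P_s = P_b - 16, so Qs = -216.3 + 4P_b.
Set Qd = Qs: 1177.7 - 6P_b = -216.3 + 4P_b, so 1394 = 10P_b and P_b = 139.4.
So P_s = 123.4 and the quantity traded is Q = 1177.7 - 6(139.4) = 341.3.

P_b = 139.4, P_s = 123.4, Q = 341.3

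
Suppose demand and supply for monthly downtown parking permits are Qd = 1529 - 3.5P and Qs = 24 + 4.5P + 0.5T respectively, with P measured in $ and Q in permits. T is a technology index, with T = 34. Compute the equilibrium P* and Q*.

P* = 186, Q* = 878

With T = 34, supply is Qs = 41 + 4.5P.
At equilibrium Qd = Qs, so 1529 - 3.5P = 41 + 4.5P; collecting terms, 1488 = 8P and P* = 186.
Plugging P* into demand: Q* = 1529 - 3.5(186) = 878.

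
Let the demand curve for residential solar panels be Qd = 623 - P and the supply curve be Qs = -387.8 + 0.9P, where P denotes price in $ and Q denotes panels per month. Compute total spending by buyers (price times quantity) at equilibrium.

Set Qd = Qs: 623 - P = -387.8 + 0.9P, so 1010.8 = 1.9P and P* = 532.
Then Q* = 623 - 532 = 91.
Total spending by buyers = P* × Q* = 532 × 91 = 48412.

Total spending by buyers = 48412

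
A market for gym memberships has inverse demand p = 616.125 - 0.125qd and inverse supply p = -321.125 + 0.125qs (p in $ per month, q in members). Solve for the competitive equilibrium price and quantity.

p* = 147.5, q* = 3749

Rewriting in direct form: qd = 4929 - 8p and qs = 2569 + 8p.
At equilibrium qd = qs, so 4929 - 8p = 2569 + 8p; collecting terms, 2360 = 16p and p* = 147.5.
Substitute back: q* = 4929 - 8(147.5) = 3749.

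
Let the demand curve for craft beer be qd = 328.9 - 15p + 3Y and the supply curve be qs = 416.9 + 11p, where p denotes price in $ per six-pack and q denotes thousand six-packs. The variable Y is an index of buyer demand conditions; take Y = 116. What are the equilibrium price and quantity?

p* = 10, q* = 526.9

With Y = 116, demand is qd = 676.9 - 15p.
Equating demand and supply, 676.9 - 15p = 416.9 + 11p gives 26p = 260, so p* = 10.
Plugging p* into demand: q* = 676.9 - 15(10) = 526.9.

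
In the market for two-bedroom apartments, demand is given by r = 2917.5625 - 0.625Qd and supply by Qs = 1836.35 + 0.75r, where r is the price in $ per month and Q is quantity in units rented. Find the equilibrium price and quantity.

Inverting to quantity form: Qd = 4668.1 - 1.6r.
At equilibrium Qd = Qs, so 4668.1 - 1.6r = 1836.35 + 0.75r; collecting terms, 2831.75 = 2.35r and r* = 1205.
Plugging r* into demand: Q* = 4668.1 - 1.6(1205) = 2740.1.

r* = 1205, Q* = 2740.1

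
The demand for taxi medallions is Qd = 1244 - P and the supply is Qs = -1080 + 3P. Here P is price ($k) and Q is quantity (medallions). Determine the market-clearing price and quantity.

Equating demand and supply, 1244 - P = -1080 + 3P gives 4P = 2324, so P* = 581.
Substitute back: Q* = 1244 - 581 = 663.

P* = 581, Q* = 663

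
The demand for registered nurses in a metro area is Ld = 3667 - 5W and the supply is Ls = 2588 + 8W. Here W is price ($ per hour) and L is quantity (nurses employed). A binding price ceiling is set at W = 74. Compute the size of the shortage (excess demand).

Shortage = 117

With W fixed at 74, quantity demanded is 3297 and quantity supplied is 3180.
Shortage = Ld - Ls = 3297 - 3180 = 117.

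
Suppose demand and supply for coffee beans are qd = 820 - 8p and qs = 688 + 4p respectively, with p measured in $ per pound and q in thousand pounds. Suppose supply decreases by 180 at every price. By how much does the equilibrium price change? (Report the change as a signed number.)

Set qd = qs: 820 - 8p = 688 + 4p, so 132 = 12p and p* = 11.
Substitute back: q* = 820 - 8(11) = 732.
After the shift, supply is qs = 508 + 4p.
New equilibrium: 312 = 12p, so p = 26 and q = 612.
Δp = 26 - 11 = 15.

Δp = 15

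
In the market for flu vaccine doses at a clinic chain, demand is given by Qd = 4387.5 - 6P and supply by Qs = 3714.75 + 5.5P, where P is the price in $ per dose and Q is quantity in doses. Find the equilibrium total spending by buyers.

Equating demand and supply, 4387.5 - 6P = 3714.75 + 5.5P gives 11.5P = 672.75, so P* = 58.5.
Plugging P* into demand: Q* = 4387.5 - 6(58.5) = 4036.5.
Total spending by buyers = P* × Q* = 58.5 × 4036.5 = 236135.25.

Total spending by buyers = 236135.25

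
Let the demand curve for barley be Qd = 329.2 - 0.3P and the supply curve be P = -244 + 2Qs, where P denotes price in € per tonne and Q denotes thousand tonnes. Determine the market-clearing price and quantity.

In direct form, Qs = 122 + 0.5P.
Set Qd = Qs: 329.2 - 0.3P = 122 + 0.5P, so 207.2 = 0.8P and P* = 259.
Then Q* = 329.2 - 0.3(259) = 251.5.

P* = 259, Q* = 251.5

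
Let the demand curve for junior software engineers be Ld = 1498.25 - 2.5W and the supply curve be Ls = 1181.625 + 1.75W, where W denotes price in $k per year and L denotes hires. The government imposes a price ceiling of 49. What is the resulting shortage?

Shortage = 108.375

Evaluating both curves at the ceiling price 49 gives Ld = 1375.75, Ls = 1267.375.
Shortage = Ld - Ls = 1375.75 - 1267.375 = 108.375.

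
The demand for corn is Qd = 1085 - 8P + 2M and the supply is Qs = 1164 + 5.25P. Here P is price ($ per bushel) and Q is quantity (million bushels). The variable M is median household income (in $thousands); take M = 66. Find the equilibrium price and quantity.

P* = 4, Q* = 1185

With M = 66, demand is Qd = 1217 - 8P.
The market clears where 1217 - 8P = 1164 + 5.25P. Rearranging, 13.25P = 53, hence P* = 4.
Plugging P* into demand: Q* = 1217 - 8(4) = 1185.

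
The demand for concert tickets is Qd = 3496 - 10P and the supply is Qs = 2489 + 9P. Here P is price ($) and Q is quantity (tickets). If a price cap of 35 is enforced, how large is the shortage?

Shortage = 342

With P fixed at 35, quantity demanded is 3146 and quantity supplied is 2804.
Shortage = Qd - Qs = 3146 - 2804 = 342.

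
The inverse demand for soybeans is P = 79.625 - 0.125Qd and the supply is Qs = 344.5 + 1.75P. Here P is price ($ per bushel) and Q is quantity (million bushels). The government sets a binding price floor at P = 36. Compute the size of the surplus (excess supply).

Surplus = 58.5

Inverting to quantity form: Qd = 637 - 8P.
With P fixed at 36, quantity demanded is 349 and quantity supplied is 407.5.
Surplus = Qs - Qd = 407.5 - 349 = 58.5.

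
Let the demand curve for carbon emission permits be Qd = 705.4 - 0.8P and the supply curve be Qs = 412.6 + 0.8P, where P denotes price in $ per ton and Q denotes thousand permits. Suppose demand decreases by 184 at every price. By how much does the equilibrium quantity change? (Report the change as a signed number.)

The market clears where 705.4 - 0.8P = 412.6 + 0.8P. Rearranging, 1.6P = 292.8, hence P* = 183.
Substitute back: Q* = 705.4 - 0.8(183) = 559.
After the shift, demand is Qd = 521.4 - 0.8P.
Re-solving, 1.6P = 108.8 gives P = 68 and Q = 467.
ΔQ = 467 - 559 = -92.

ΔQ = -92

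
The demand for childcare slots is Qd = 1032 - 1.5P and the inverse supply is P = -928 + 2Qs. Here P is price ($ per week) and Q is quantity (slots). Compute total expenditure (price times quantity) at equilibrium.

Rewriting in direct form: Qs = 464 + 0.5P.
Equating demand and supply, 1032 - 1.5P = 464 + 0.5P gives 2P = 568, so P* = 284.
From the demand curve, Q* = 1032 - 1.5(284) = 606.
Total expenditure = P* × Q* = 284 × 606 = 172104.

Total expenditure = 172104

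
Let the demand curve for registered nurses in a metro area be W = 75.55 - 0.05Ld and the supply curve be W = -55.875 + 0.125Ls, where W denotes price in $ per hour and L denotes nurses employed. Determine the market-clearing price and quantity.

In direct form, Ld = 1511 - 20W and Ls = 447 + 8W.
At equilibrium Ld = Ls, so 1511 - 20W = 447 + 8W; collecting terms, 1064 = 28W and W* = 38.
Then L* = 1511 - 20(38) = 751.

W* = 38, L* = 751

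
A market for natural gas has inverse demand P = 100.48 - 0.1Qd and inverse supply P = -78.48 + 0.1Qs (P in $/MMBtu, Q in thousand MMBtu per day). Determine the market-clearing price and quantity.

P* = 11, Q* = 894.8

Rewriting in direct form: Qd = 1004.8 - 10P and Qs = 784.8 + 10P.
Set Qd = Qs: 1004.8 - 10P = 784.8 + 10P, so 220 = 20P and P* = 11.
From the demand curve, Q* = 1004.8 - 10(11) = 894.8.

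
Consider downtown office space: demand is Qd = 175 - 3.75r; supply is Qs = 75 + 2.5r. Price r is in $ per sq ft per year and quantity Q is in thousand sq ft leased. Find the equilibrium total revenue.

Total revenue = 1840

Set Qd = Qs: 175 - 3.75r = 75 + 2.5r, so 100 = 6.25r and r* = 16.
Then Q* = 175 - 3.75(16) = 115.
Total revenue = r* × Q* = 16 × 115 = 1840.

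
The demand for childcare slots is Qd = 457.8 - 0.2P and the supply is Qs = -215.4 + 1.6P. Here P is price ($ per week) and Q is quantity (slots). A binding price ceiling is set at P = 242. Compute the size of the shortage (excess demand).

Shortage = 237.6

With P fixed at 242, quantity demanded is 409.4 and quantity supplied is 171.8.
Shortage = Qd - Qs = 409.4 - 171.8 = 237.6.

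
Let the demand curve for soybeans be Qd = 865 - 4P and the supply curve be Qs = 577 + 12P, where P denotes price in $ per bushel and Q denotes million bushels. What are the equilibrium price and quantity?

Set Qd = Qs: 865 - 4P = 577 + 12P, so 288 = 16P and P* = 18.
Substitute back: Q* = 865 - 4(18) = 793.

P* = 18, Q* = 793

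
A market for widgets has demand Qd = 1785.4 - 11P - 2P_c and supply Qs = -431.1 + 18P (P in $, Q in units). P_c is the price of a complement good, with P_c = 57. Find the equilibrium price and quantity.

P* = 72.5, Q* = 873.9

With P_c = 57, demand is Qd = 1671.4 - 11P.
Equating demand and supply, 1671.4 - 11P = -431.1 + 18P gives 29P = 2102.5, so P* = 72.5.
Plugging P* into demand: Q* = 1671.4 - 11(72.5) = 873.9.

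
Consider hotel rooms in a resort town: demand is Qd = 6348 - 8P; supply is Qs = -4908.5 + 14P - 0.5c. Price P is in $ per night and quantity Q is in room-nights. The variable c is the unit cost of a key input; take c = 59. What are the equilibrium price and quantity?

With c = 59, supply is Qs = -4938 + 14P.
The market clears where 6348 - 8P = -4938 + 14P. Rearranging, 22P = 11286, hence P* = 513.
Then Q* = 6348 - 8(513) = 2244.

P* = 513, Q* = 2244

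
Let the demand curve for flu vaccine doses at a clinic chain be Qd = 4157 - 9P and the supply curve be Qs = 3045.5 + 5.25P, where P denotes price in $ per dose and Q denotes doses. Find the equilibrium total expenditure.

The market clears where 4157 - 9P = 3045.5 + 5.25P. Rearranging, 14.25P = 1111.5, hence P* = 78.
Plugging P* into demand: Q* = 4157 - 9(78) = 3455.
Total expenditure = P* × Q* = 78 × 3455 = 269490.

Total expenditure = 269490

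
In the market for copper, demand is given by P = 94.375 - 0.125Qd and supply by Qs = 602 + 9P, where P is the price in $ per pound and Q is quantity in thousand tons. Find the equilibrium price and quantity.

P* = 9, Q* = 683

Solving each curve for Q: Qd = 755 - 8P.
At equilibrium Qd = Qs, so 755 - 8P = 602 + 9P; collecting terms, 153 = 17P and P* = 9.
Substitute back: Q* = 755 - 8(9) = 683.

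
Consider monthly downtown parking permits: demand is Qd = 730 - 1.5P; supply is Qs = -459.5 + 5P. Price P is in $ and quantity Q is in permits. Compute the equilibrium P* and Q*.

P* = 183, Q* = 455.5

The market clears where 730 - 1.5P = -459.5 + 5P. Rearranging, 6.5P = 1189.5, hence P* = 183.
From the demand curve, Q* = 730 - 1.5(183) = 455.5.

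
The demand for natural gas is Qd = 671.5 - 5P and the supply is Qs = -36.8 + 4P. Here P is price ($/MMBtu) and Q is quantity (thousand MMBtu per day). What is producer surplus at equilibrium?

Producer surplus = 9660.5

Set Qd = Qs: 671.5 - 5P = -36.8 + 4P, so 708.3 = 9P and P* = 78.7.
From the demand curve, Q* = 671.5 - 5(78.7) = 278.
Supply choke price (Qs = 0): P = 9.2. Producer surplus = ½ × (78.7 - 9.2) × 278 = 9660.5.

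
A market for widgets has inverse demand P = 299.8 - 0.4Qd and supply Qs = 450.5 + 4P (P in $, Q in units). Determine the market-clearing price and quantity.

P* = 46, Q* = 634.5

Solving each curve for Q: Qd = 749.5 - 2.5P.
The market clears where 749.5 - 2.5P = 450.5 + 4P. Rearranging, 6.5P = 299, hence P* = 46.
Then Q* = 749.5 - 2.5(46) = 634.5.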